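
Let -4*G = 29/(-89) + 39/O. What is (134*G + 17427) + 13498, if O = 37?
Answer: 101755692/3293 ≈ 30901.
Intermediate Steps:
G = -1199/6586 (G = -(29/(-89) + 39/37)/4 = -(29*(-1/89) + 39*(1/37))/4 = -(-29/89 + 39/37)/4 = -¼*2398/3293 = -1199/6586 ≈ -0.18205)
(134*G + 17427) + 13498 = (134*(-1199/6586) + 17427) + 13498 = (-80333/3293 + 17427) + 13498 = 57306778/3293 + 13498 = 101755692/3293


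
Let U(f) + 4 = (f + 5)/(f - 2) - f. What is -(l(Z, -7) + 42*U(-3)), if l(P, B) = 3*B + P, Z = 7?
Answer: 364/5 ≈ 72.800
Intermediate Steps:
l(P, B) = P + 3*B
U(f) = -4 - f + (5 + f)/(-2 + f) (U(f) = -4 + ((f + 5)/(f - 2) - f) = -4 + ((5 + f)/(-2 + f) - f) = -4 + (-f + (5 + f)/(-2 + f)) = -4 - f + (5 + f)/(-2 + f))
-(l(Z, -7) + 42*U(-3)) = -((7 + 3*(-7)) + 42*((13 - 1*(-3) - 1*(-3)**2)/(-2 - 3))) = -((7 - 21) + 42*((13 + 3 - 1*9)/(-5))) = -(-14 + 42*(-(13 + 3 - 9)/5)) = -(-14 + 42*(-1/5*7)) = -(-14 + 42*(-7/5)) = -(-14 - 294/5) = -1*(-364/5) = 364/5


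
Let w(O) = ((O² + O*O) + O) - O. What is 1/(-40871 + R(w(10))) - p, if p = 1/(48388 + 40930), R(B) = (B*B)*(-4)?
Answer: -290189/17941395978 ≈ -1.6174e-5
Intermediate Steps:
w(O) = 2*O² (w(O) = ((O² + O²) + O) - O = (2*O² + O) - O = (O + 2*O²) - O = 2*O²)
R(B) = -4*B² (R(B) = B²*(-4) = -4*B²)
p = 1/89318 ≈ 1.1196e-5
1/(-40871 + R(w(10))) - p = 1/(-40871 - 4*(2*10²)²) - 1*1/89318 = 1/(-40871 - 4*(2*100)²) - 1/89318 = 1/(-40871 - 4*200²) - 1/89318 = 1/(-40871 - 4*40000) - 1/89318 = 1/(-40871 - 160000) - 1/89318 = 1/(-200871) - 1/89318 = -1/200871 - 1/89318 = -290189/17941395978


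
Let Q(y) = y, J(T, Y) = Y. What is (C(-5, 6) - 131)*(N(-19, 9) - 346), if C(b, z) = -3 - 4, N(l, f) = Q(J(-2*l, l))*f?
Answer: 71346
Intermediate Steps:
N(l, f) = f*l (N(l, f) = l*f = f*l)
C(b, z) = -7
(C(-5, 6) - 131)*(N(-19, 9) - 346) = (-7 - 131)*(9*(-19) - 346) = -138*(-171 - 346) = -138*(-517) = 71346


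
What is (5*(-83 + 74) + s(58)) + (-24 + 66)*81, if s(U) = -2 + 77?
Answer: 3432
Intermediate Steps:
s(U) = 75
(5*(-83 + 74) + s(58)) + (-24 + 66)*81 = (5*(-83 + 74) + 75) + (-24 + 66)*81 = (5*(-9) + 75) + 42*81 = (-45 + 75) + 3402 = 30 + 3402 = 3432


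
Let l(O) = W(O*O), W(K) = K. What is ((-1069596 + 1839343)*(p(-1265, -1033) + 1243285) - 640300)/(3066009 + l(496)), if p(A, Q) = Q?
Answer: 956219109944/3312025 ≈ 2.8871e+5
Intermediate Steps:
l(O) = O**2 (l(O) = O*O = O**2)
((-1069596 + 1839343)*(p(-1265, -1033) + 1243285) - 640300)/(3066009 + l(496)) = ((-1069596 + 1839343)*(-1033 + 1243285) - 640300)/(3066009 + 496**2) = (769747*1242252 - 640300)/(3066009 + 246016) = (956219750244 - 640300)/3312025 = 956219109944*(1/3312025) = 956219109944/3312025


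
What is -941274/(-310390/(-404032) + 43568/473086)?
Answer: -14993073712125504/13703669143 ≈ -1.0941e+6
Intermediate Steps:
-941274/(-310390/(-404032) + 43568/473086) = -941274/(-310390*(-1/404032) + 43568*(1/473086)) = -941274/(155195/202016 + 21784/236543) = -941274/41111007429/47785470688 = -941274*47785470688/41111007429 = -14993073712125504/13703669143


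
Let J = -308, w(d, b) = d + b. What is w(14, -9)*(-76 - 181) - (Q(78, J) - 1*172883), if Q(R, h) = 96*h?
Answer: 201166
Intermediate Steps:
w(d, b) = b + d
w(14, -9)*(-76 - 181) - (Q(78, J) - 1*172883) = (-9 + 14)*(-76 - 181) - (96*(-308) - 1*172883) = 5*(-257) - (-29568 - 172883) = -1285 - 1*(-202451) = -1285 + 202451 = 201166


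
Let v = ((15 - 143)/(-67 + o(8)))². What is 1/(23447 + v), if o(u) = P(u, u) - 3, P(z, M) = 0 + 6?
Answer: 1/23451 ≈ 4.2642e-5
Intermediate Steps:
P(z, M) = 6
o(u) = 3 (o(u) = 6 - 3 = 3)
v = 4 (v = ((15 - 143)/(-67 + 3))² = (-128/(-64))² = (-128*(-1/64))² = 2² = 4)
1/(23447 + v) = 1/(23447 + 4) = 1/23451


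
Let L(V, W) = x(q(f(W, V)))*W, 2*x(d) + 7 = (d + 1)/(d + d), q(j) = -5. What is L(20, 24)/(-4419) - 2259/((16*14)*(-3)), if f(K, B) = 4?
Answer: 1858471/549920 ≈ 3.3795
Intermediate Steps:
x(d) = -7/2 + (1 + d)/(4*d) (x(d) = -7/2 + ((d + 1)/(d + d))/2 = -7/2 + ((1 + d)/((2*d)))/2 = -7/2 + ((1 + d)*(1/(2*d)))/2 = -7/2 + ((1 + d)/(2*d))/2 = -7/2 + (1 + d)/(4*d))
L(V, W) = -33*W/10 (L(V, W) = ((¼)*(1 - 13*(-5))/(-5))*W = ((¼)*(-⅕)*(1 + 65))*W = ((¼)*(-⅕)*66)*W = -33*W/10)
L(20, 24)/(-4419) - 2259/((16*14)*(-3)) = -33/10*24/(-4419) - 2259/((16*14)*(-3)) = -396/5*(-1/4419) - 2259/(224*(-3)) = 44/2455 - 2259/(-672) = 44/2455 - 2259*(-1/672) = 44/2455 + 753/224 = 1858471/549920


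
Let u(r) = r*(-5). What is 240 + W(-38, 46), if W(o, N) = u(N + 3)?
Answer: -5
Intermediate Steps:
u(r) = -5*r
W(o, N) = -15 - 5*N (W(o, N) = -5*(N + 3) = -5*(3 + N) = -15 - 5*N)
240 + W(-38, 46) = 240 + (-15 - 5*46) = 240 + (-15 - 230) = 240 - 245 = -5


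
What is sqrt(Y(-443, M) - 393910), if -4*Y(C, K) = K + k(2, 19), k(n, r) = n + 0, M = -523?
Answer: I*sqrt(1575119)/2 ≈ 627.52*I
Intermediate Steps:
k(n, r) = n
Y(C, K) = -1/2 - K/4 (Y(C, K) = -(K + 2)/4 = -(2 + K)/4 = -1/2 - K/4)
sqrt(Y(-443, M) - 393910) = sqrt((-1/2 - 1/4*(-523)) - 393910) = sqrt((-1/2 + 523/4) - 393910) = sqrt(521/4 - 393910) = sqrt(-1575119/4) = I*sqrt(1575119)/2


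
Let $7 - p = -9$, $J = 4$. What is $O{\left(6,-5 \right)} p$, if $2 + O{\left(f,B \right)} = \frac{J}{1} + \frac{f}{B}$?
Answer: $\frac{64}{5} \approx 12.8$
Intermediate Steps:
$p = 16$ ($p = 7 - -9 = 7 + 9 = 16$)
$O{\left(f,B \right)} = 2 + \frac{f}{B}$ ($O{\left(f,B \right)} = -2 + \left(\frac{4}{1} + \frac{f}{B}\right) = -2 + \left(4 \cdot 1 + \frac{f}{B}\right) = -2 + \left(4 + \frac{f}{B}\right) = 2 + \frac{f}{B}$)
$O{\left(6,-5 \right)} p = \left(2 + \frac{6}{-5}\right) 16 = \left(2 + 6 \left(- \frac{1}{5}\right)\right) 16 = \left(2 - \frac{6}{5}\right) 16 = \frac{4}{5} \cdot 16 = \frac{64}{5}$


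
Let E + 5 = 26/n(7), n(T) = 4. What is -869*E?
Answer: -2607/2 ≈ -1303.5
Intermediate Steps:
E = 3/2 (E = -5 + 26/4 = -5 + 26*(¼) = -5 + 13/2 = 3/2 ≈ 1.5000)
-869*E = -869*3/2 = -2607/2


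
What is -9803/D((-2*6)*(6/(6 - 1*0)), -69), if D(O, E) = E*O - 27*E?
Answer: -9803/2691 ≈ -3.6429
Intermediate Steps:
D(O, E) = -27*E + E*O
-9803/D((-2*6)*(6/(6 - 1*0)), -69) = -9803*(-1/(69*(-27 + (-2*6)*(6/(6 - 1*0))))) = -9803*(-1/(69*(-27 - 72/(6 + 0)))) = -9803*(-1/(69*(-27 - 72/6))) = -9803*(-1/(69*(-27 - 12*1))) = -9803*(-1/(69*(-27 - 12))) = -9803/((-69*(-39))) = -9803/2691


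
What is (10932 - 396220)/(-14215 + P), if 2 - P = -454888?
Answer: -385288/440675 ≈ -0.87431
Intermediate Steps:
P = 454890 (P = 2 - 1*(-454888) = 2 + 454888 = 454890)
(10932 - 396220)/(-14215 + P) = (10932 - 396220)/(-14215 + 454890) = -385288/440675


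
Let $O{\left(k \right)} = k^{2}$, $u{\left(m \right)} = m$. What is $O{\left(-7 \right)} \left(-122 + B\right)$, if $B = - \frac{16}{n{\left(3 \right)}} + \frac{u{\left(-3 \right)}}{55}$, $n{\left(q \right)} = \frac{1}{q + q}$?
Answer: $- \frac{587657}{55} \approx -10685.0$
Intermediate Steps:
$n{\left(q \right)} = \frac{1}{2 q}$
$B = - \frac{5283}{55}$ ($B = - \frac{16}{\frac{1}{2} \cdot \frac{1}{3}} - \frac{3}{55} = - 16 \frac{1}{\frac{1}{6}} - \frac{3}{55} = \left(-16\right) 6 - \frac{3}{55} = -96 - \frac{3}{55} = - \frac{5283}{55} \approx -96.055$)
$O{\left(-7 \right)} \left(-122 + B\right) = \left(-7\right)^{2} \left(-122 - \frac{5283}{55}\right) = 49 \left(- \frac{11993}{55}\right) = - \frac{587657}{55}$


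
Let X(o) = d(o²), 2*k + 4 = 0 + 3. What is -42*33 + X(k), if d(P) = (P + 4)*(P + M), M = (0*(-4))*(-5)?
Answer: -22159/16 ≈ -1384.9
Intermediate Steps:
M = 0 (M = 0*(-5) = 0)
d(P) = P*(4 + P) (d(P) = (P + 4)*(P + 0) = (4 + P)*P = P*(4 + P))
k = -½ (k = -2 + (0 + 3)/2 = -2 + (½)*3 = -2 + 3/2 = -½ ≈ -0.50000)
X(o) = o²*(4 + o²)
-42*33 + X(k) = -42*33 + (-½)²*(4 + (-½)²) = -1386 + (4 + ¼)/4 = -1386 + (¼)*(17/4) = -1386 + 17/16 = -22159/16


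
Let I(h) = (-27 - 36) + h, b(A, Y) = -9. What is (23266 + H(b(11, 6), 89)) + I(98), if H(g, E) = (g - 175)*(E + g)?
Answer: 8581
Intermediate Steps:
I(h) = -63 + h
H(g, E) = (-175 + g)*(E + g)
(23266 + H(b(11, 6), 89)) + I(98) = (23266 + ((-9)**2 - 175*89 - 175*(-9) + 89*(-9))) + (-63 + 98) = (23266 + (81 - 15575 + 1575 - 801)) + 35 = (23266 - 14720) + 35 = 8546 + 35 = 8581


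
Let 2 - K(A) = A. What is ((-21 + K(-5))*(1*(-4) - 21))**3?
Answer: 42875000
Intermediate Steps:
K(A) = 2 - A
((-21 + K(-5))*(1*(-4) - 21))**3 = ((-21 + (2 - 1*(-5)))*(1*(-4) - 21))**3 = ((-21 + (2 + 5))*(-4 - 21))**3 = ((-21 + 7)*(-25))**3 = (-14*(-25))**3 = 350**3 = 42875000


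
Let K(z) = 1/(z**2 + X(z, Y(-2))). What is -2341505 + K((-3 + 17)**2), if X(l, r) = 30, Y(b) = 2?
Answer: -90021501229/38446 ≈ -2.3415e+6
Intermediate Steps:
K(z) = 1/(30 + z**2) (K(z) = 1/(z**2 + 30) = 1/(30 + z**2))
-2341505 + K((-3 + 17)**2) = -2341505 + 1/(30 + ((-3 + 17)**2)**2) = -2341505 + 1/(30 + (14**2)**2) = -2341505 + 1/(30 + 196**2) = -2341505 + 1/(30 + 38416) = -2341505 + 1/38446 = -90021501229/38446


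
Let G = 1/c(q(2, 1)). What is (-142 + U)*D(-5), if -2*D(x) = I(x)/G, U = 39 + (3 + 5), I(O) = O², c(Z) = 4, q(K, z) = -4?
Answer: 4750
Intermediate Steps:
U = 47 (U = 39 + 8 = 47)
G = ¼ (G = 1/4 = ¼ ≈ 0.25000)
D(x) = -2*x² (D(x) = -x²/(2*¼) = -x²*4/2 = -2*x²)
(-142 + U)*D(-5) = (-142 + 47)*(-2*(-5)²) = -(-190)*25 = -95*(-50) = 4750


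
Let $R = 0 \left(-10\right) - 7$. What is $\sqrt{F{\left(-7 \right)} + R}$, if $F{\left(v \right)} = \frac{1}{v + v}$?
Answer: $\frac{3 i \sqrt{154}}{14} \approx 2.6592 i$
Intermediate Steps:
$R = -7$ ($R = 0 - 7 = -7$)
$F{\left(v \right)} = \frac{1}{2 v}$
$\sqrt{F{\left(-7 \right)} + R} = \sqrt{\frac{1}{2 \left(-7\right)} - 7} = \sqrt{\frac{1}{2} \left(- \frac{1}{7}\right) - 7} = \sqrt{- \frac{1}{14} - 7} = \sqrt{- \frac{99}{14}} = \frac{3 i \sqrt{154}}{14}$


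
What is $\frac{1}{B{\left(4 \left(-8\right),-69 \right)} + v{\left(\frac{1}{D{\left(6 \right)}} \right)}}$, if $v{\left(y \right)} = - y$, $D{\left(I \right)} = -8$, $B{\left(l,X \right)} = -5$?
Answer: $- \frac{8}{39} \approx -0.20513$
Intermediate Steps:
$\frac{1}{B{\left(4 \left(-8\right),-69 \right)} + v{\left(\frac{1}{D{\left(6 \right)}} \right)}} = \frac{1}{-5 - \frac{1}{-8}} = \frac{1}{-5 - - \frac{1}{8}} = \frac{1}{-5 + \frac{1}{8}} = \frac{1}{- \frac{39}{8}} = - \frac{8}{39}$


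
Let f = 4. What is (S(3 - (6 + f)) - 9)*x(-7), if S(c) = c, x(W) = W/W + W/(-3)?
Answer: -160/3 ≈ -53.333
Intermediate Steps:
x(W) = 1 - W/3 (x(W) = 1 + W*(-1/3) = 1 - W/3)
(S(3 - (6 + f)) - 9)*x(-7) = ((3 - (6 + 4)) - 9)*(1 - 1/3*(-7)) = ((3 - 1*10) - 9)*(1 + 7/3) = ((3 - 10) - 9)*(10/3) = (-7 - 9)*(10/3) = -16*10/3 = -160/3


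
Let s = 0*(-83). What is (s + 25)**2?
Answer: 625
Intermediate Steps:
s = 0
(s + 25)**2 = (0 + 25)**2 = 25**2 = 625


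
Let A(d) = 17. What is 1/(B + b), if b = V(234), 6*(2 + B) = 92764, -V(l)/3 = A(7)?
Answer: 3/46223 ≈ 6.4903e-5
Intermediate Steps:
V(l) = -51 (V(l) = -3*17 = -51)
B = 46376/3 (B = -2 + (⅙)*92764 = -2 + 46382/3 = 46376/3 ≈ 15459.)
b = -51
1/(B + b) = 1/(46376/3 - 51) = 1/(46223/3) = 3/46223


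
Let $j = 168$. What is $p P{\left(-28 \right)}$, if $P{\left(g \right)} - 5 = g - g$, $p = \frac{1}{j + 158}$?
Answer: $\frac{5}{326} \approx 0.015337$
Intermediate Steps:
$p = \frac{1}{326}$ ($p = \frac{1}{168 + 158} = \frac{1}{326} \approx 0.0030675$)
$P{\left(g \right)} = 5$ ($P{\left(g \right)} = 5 + \left(g - g\right) = 5 + 0 = 5$)
$p P{\left(-28 \right)} = \frac{1}{326} \cdot 5 = \frac{5}{326}$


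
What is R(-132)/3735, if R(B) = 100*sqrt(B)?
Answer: 40*I*sqrt(33)/747 ≈ 0.30761*I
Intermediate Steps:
R(-132)/3735 = (100*sqrt(-132))/3735 = (100*(2*I*sqrt(33)))*(1/3735) = (200*I*sqrt(33))*(1/3735) = 40*I*sqrt(33)/747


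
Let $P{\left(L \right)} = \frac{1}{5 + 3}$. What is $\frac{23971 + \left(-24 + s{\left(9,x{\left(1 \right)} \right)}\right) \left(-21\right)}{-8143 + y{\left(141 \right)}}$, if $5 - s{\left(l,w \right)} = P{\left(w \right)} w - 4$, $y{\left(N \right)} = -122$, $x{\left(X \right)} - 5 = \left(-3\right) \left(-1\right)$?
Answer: $- \frac{24307}{8265} \approx -2.941$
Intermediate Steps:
$P{\left(L \right)} = \frac{1}{8}$
$x{\left(X \right)} = 8$ ($x{\left(X \right)} = 5 - -3 = 5 + 3 = 8$)
$s{\left(l,w \right)} = 9 - \frac{w}{8}$ ($s{\left(l,w \right)} = 5 - \left(\frac{w}{8} - 4\right) = 5 - \left(-4 + \frac{w}{8}\right) = 9 - \frac{w}{8}$)
$\frac{23971 + \left(-24 + s{\left(9,x{\left(1 \right)} \right)}\right) \left(-21\right)}{-8143 + y{\left(141 \right)}} = \frac{23971 + \left(-24 + \left(9 - 1\right)\right) \left(-21\right)}{-8143 - 122} = \frac{23971 + \left(-24 + \left(9 - 1\right)\right) \left(-21\right)}{-8265} = \left(23971 + \left(-24 + 8\right) \left(-21\right)\right) \left(- \frac{1}{8265}\right) = \left(23971 - -336\right) \left(- \frac{1}{8265}\right) = \left(23971 + 336\right) \left(- \frac{1}{8265}\right) = 24307 \left(- \frac{1}{8265}\right) = - \frac{24307}{8265}$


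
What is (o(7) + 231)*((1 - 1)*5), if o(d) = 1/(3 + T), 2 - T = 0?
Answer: 0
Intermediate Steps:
T = 2 (T = 2 - 1*0 = 2 + 0 = 2)
o(d) = ⅕ (o(d) = 1/(3 + 2) = 1/5 = ⅕)
(o(7) + 231)*((1 - 1)*5) = (⅕ + 231)*((1 - 1)*5) = 1156*(0*5)/5 = (1156/5)*0 = 0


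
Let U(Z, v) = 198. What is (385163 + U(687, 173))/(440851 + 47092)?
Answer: 385361/487943 ≈ 0.78977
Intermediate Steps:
(385163 + U(687, 173))/(440851 + 47092) = (385163 + 198)/(440851 + 47092) = 385361/487943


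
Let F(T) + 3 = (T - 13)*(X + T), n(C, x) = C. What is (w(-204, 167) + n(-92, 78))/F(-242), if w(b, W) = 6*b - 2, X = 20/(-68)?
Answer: -659/30891 ≈ -0.021333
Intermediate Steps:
X = -5/17 (X = 20*(-1/68) = -5/17 ≈ -0.29412)
F(T) = -3 + (-13 + T)*(-5/17 + T) (F(T) = -3 + (T - 13)*(-5/17 + T) = -3 + (-13 + T)*(-5/17 + T))
w(b, W) = -2 + 6*b
(w(-204, 167) + n(-92, 78))/F(-242) = ((-2 + 6*(-204)) - 92)/(14/17 + (-242)² - 226/17*(-242)) = ((-2 - 1224) - 92)/(14/17 + 58564 + 54692/17) = (-1226 - 92)/61782 = -1318*1/61782 = -659/30891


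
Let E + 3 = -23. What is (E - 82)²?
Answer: 11664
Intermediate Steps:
E = -26 (E = -3 - 23 = -26)
(E - 82)² = (-26 - 82)² = (-108)² = 11664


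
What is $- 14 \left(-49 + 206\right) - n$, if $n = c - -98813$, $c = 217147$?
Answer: $-318158$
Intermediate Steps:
$n = 315960$ ($n = 217147 - -98813 = 217147 + 98813 = 315960$)
$- 14 \left(-49 + 206\right) - n = - 14 \left(-49 + 206\right) - 315960 = \left(-14\right) 157 - 315960 = -2198 - 315960 = -318158$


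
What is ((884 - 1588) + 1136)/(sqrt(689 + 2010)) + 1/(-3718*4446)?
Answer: -1/16530228 + 432*sqrt(2699)/2699 ≈ 8.3154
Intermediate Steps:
((884 - 1588) + 1136)/(sqrt(689 + 2010)) + 1/(-3718*4446) = (-704 + 1136)/(sqrt(2699)) - 1/3718*1/4446 = 432*(sqrt(2699)/2699) - 1/16530228 = 432*sqrt(2699)/2699 - 1/16530228 = -1/16530228 + 432*sqrt(2699)/2699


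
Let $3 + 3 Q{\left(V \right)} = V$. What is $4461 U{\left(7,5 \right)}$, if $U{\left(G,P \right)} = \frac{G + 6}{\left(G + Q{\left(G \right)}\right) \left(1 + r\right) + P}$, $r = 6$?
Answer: $\frac{173979}{190} \approx 915.68$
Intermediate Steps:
$Q{\left(V \right)} = -1 + \frac{V}{3}$
$U{\left(G,P \right)} = \frac{6 + G}{-7 + P + \frac{28 G}{3}}$ ($U{\left(G,P \right)} = \frac{G + 6}{\left(G + \left(-1 + \frac{G}{3}\right)\right) \left(1 + 6\right) + P} = \frac{6 + G}{\left(-1 + \frac{4 G}{3}\right) 7 + P} = \frac{6 + G}{\left(-7 + \frac{28 G}{3}\right) + P} = \frac{6 + G}{-7 + P + \frac{28 G}{3}}$)
$4461 U{\left(7,5 \right)} = 4461 \frac{3 \left(6 + 7\right)}{-21 + 3 \cdot 5 + 28 \cdot 7} = 4461 \cdot 3 \frac{1}{-21 + 15 + 196} \cdot 13 = 4461 \cdot 3 \cdot \frac{1}{190} \cdot 13 = 4461 \cdot \frac{39}{190} = \frac{173979}{190}$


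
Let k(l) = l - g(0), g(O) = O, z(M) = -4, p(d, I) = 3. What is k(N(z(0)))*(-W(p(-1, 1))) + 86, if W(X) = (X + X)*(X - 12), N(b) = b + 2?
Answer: -22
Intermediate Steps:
N(b) = 2 + b
W(X) = 2*X*(-12 + X) (W(X) = (2*X)*(-12 + X) = 2*X*(-12 + X))
k(l) = l (k(l) = l - 1*0 = l + 0 = l)
k(N(z(0)))*(-W(p(-1, 1))) + 86 = (2 - 4)*(-2*3*(-12 + 3)) + 86 = -(-2)*2*3*(-9) + 86 = -(-2)*(-54) + 86 = -2*54 + 86 = -108 + 86 = -22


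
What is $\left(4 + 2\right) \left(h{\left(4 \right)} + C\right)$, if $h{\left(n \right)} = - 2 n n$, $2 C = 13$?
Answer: $-153$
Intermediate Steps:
$C = \frac{13}{2}$ ($C = \frac{1}{2} \cdot 13 = \frac{13}{2} \approx 6.5$)
$h{\left(n \right)} = - 2 n^{2}$
$\left(4 + 2\right) \left(h{\left(4 \right)} + C\right) = \left(4 + 2\right) \left(- 2 \cdot 4^{2} + \frac{13}{2}\right) = 6 \left(\left(-2\right) 16 + \frac{13}{2}\right) = 6 \left(-32 + \frac{13}{2}\right) = 6 \left(- \frac{51}{2}\right) = -153$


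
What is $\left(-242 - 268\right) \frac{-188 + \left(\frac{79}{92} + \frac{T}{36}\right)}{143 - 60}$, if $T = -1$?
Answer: $\frac{6586480}{5727} \approx 1150.1$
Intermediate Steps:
$\left(-242 - 268\right) \frac{-188 + \left(\frac{79}{92} + \frac{T}{36}\right)}{143 - 60} = \left(-242 - 268\right) \frac{-188 + \left(\frac{79}{92} - \frac{1}{36}\right)}{143 - 60} = - 510 \frac{-188 + \left(79 \cdot \frac{1}{92} - \frac{1}{36}\right)}{83} = - 510 \left(-188 + \left(\frac{79}{92} - \frac{1}{36}\right)\right) \frac{1}{83} = - 510 \left(-188 + \frac{172}{207}\right) \frac{1}{83} = - 510 \left(\left(- \frac{38744}{207}\right) \frac{1}{83}\right) = \left(-510\right) \left(- \frac{38744}{17181}\right) = \frac{6586480}{5727}$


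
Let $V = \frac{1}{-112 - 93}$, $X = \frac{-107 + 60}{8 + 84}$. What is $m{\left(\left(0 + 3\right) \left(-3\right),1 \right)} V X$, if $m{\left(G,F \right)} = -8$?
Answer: $- \frac{94}{4715} \approx -0.019936$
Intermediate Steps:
$X = - \frac{47}{92} \approx -0.51087$
$V = - \frac{1}{205}$ ($V = \frac{1}{-205} = - \frac{1}{205} \approx -0.0048781$)
$m{\left(\left(0 + 3\right) \left(-3\right),1 \right)} V X = \left(-8\right) \left(- \frac{1}{205}\right) \left(- \frac{47}{92}\right) = \frac{8}{205} \left(- \frac{47}{92}\right) = - \frac{94}{4715}$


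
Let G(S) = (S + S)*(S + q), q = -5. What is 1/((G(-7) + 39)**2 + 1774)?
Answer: 1/44623 ≈ 2.2410e-5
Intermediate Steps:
G(S) = 2*S*(-5 + S) (G(S) = (S + S)*(S - 5) = (2*S)*(-5 + S) = 2*S*(-5 + S))
1/((G(-7) + 39)**2 + 1774) = 1/((2*(-7)*(-5 - 7) + 39)**2 + 1774) = 1/((2*(-7)*(-12) + 39)**2 + 1774) = 1/((168 + 39)**2 + 1774) = 1/(207**2 + 1774) = 1/(42849 + 1774) = 1/44623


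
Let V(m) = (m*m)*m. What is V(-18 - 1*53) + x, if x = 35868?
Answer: -322043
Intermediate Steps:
V(m) = m³ (V(m) = m²*m = m³)
V(-18 - 1*53) + x = (-18 - 1*53)³ + 35868 = (-18 - 53)³ + 35868 = (-71)³ + 35868 = -357911 + 35868 = -322043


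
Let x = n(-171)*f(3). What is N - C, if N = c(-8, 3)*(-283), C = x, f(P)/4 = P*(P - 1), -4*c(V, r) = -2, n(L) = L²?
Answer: -1403851/2 ≈ -7.0193e+5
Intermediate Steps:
c(V, r) = ½ (c(V, r) = -¼*(-2) = ½)
f(P) = 4*P*(-1 + P) (f(P) = 4*(P*(P - 1)) = 4*(P*(-1 + P)) = 4*P*(-1 + P))
x = 701784 (x = (-171)²*(4*3*(-1 + 3)) = 29241*(4*3*2) = 29241*24 = 701784)
C = 701784
N = -283/2 (N = (½)*(-283) = -283/2 ≈ -141.50)
N - C = -283/2 - 1*701784 = -283/2 - 701784 = -1403851/2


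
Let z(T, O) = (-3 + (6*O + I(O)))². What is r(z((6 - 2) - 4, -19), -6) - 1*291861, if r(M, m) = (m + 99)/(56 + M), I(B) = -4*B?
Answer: -168987488/579 ≈ -2.9186e+5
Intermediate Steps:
z(T, O) = (-3 + 2*O)² (z(T, O) = (-3 + (6*O - 4*O))² = (-3 + 2*O)²)
r(M, m) = (99 + m)/(56 + M)
r(z((6 - 2) - 4, -19), -6) - 1*291861 = (99 - 6)/(56 + (-3 + 2*(-19))²) - 1*291861 = 93/(56 + (-3 - 38)²) - 291861 = 93/(56 + (-41)²) - 291861 = 93/(56 + 1681) - 291861 = 93/1737 - 291861 = (1/1737)*93 - 291861 = 31/579 - 291861 = -168987488/579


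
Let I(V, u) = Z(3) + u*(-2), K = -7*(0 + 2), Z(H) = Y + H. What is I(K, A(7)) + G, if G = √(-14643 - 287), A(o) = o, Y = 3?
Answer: -8 + I*√14930 ≈ -8.0 + 122.19*I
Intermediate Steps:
Z(H) = 3 + H
G = I*√14930 (G = √(-14930) = I*√14930 ≈ 122.19*I)
K = -14 (K = -7*2 = -14)
I(V, u) = 6 - 2*u (I(V, u) = (3 + 3) + u*(-2) = 6 - 2*u)
I(K, A(7)) + G = (6 - 2*7) + I*√14930 = (6 - 14) + I*√14930 = -8 + I*√14930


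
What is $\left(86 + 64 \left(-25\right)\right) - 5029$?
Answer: $-6543$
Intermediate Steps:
$\left(86 + 64 \left(-25\right)\right) - 5029 = \left(86 - 1600\right) - 5029 = -1514 - 5029 = -6543$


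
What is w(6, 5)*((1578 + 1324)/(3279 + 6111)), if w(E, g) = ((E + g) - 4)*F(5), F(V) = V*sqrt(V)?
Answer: 10157*sqrt(5)/939 ≈ 24.187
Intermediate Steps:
F(V) = V**(3/2)
w(E, g) = 5*sqrt(5)*(-4 + E + g) (w(E, g) = ((E + g) - 4)*5**(3/2) = (-4 + E + g)*(5*sqrt(5)) = 5*sqrt(5)*(-4 + E + g))
w(6, 5)*((1578 + 1324)/(3279 + 6111)) = (5*sqrt(5)*(-4 + 6 + 5))*((1578 + 1324)/(3279 + 6111)) = (5*sqrt(5)*7)*(2902/9390) = (35*sqrt(5))*(2902*(1/9390)) = (35*sqrt(5))*(1451/4695) = 10157*sqrt(5)/939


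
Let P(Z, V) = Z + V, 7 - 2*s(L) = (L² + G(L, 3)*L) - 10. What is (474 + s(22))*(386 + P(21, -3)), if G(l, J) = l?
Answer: -606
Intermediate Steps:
s(L) = 17/2 - L² (s(L) = 7/2 - ((L² + L*L) - 10)/2 = 7/2 - ((L² + L²) - 10)/2 = 7/2 - (2*L² - 10)/2 = 7/2 - (-10 + 2*L²)/2 = 7/2 + (5 - L²) = 17/2 - L²)
P(Z, V) = V + Z
(474 + s(22))*(386 + P(21, -3)) = (474 + (17/2 - 1*22²))*(386 + (-3 + 21)) = (474 + (17/2 - 1*484))*(386 + 18) = (474 + (17/2 - 484))*404 = (474 - 951/2)*404 = -3/2*404 = -606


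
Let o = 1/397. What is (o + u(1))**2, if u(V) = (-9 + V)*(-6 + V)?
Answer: 252206161/157609 ≈ 1600.2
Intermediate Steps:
o = 1/397 ≈ 0.0025189
(o + u(1))**2 = (1/397 + (54 + 1**2 - 15*1))**2 = (1/397 + (54 + 1 - 15))**2 = (1/397 + 40)**2 = (15881/397)**2 = 252206161/157609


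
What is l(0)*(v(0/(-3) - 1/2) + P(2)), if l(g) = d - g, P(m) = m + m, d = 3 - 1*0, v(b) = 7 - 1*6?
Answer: 15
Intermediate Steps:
v(b) = 1 (v(b) = 7 - 6 = 1)
d = 3 (d = 3 + 0 = 3)
P(m) = 2*m
l(g) = 3 - g
l(0)*(v(0/(-3) - 1/2) + P(2)) = (3 - 1*0)*(1 + 2*2) = (3 + 0)*(1 + 4) = 3*5 = 15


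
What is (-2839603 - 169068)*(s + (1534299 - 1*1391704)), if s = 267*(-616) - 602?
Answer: 67631915409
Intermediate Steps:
s = -165074 (s = -164472 - 602 = -165074)
(-2839603 - 169068)*(s + (1534299 - 1*1391704)) = (-2839603 - 169068)*(-165074 + (1534299 - 1*1391704)) = -3008671*(-165074 + (1534299 - 1391704)) = -3008671*(-165074 + 142595) = -3008671*(-22479) = 67631915409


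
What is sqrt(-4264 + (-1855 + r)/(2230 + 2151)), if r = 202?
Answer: I*sqrt(81846880297)/4381 ≈ 65.302*I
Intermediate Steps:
sqrt(-4264 + (-1855 + r)/(2230 + 2151)) = sqrt(-4264 + (-1855 + 202)/(2230 + 2151)) = sqrt(-4264 - 1653/4381) = sqrt(-18682237/4381) = I*sqrt(81846880297)/4381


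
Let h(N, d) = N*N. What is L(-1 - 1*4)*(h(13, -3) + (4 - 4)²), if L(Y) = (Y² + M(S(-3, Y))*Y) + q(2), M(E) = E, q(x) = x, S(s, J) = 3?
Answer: 2028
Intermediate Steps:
h(N, d) = N²
L(Y) = 2 + Y² + 3*Y (L(Y) = (Y² + 3*Y) + 2 = 2 + Y² + 3*Y)
L(-1 - 1*4)*(h(13, -3) + (4 - 4)²) = (2 + (-1 - 1*4)² + 3*(-1 - 1*4))*(13² + (4 - 4)²) = (2 + (-1 - 4)² + 3*(-1 - 4))*(169 + 0²) = (2 + (-5)² + 3*(-5))*(169 + 0) = (2 + 25 - 15)*169 = 12*169 = 2028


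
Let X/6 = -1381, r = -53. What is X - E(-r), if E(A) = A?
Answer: -8339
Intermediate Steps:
X = -8286 (X = 6*(-1381) = -8286)
X - E(-r) = -8286 - (-1)*(-53) = -8286 - 1*53 = -8286 - 53 = -8339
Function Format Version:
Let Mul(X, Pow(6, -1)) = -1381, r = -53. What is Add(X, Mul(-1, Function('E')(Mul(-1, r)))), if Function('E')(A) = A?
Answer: -8339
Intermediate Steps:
X = -8286 (X = Mul(6, -1381) = -8286)
Add(X, Mul(-1, Function('E')(Mul(-1, r)))) = Add(-8286, Mul(-1, Mul(-1, -53))) = Add(-8286, Mul(-1, 53)) = Add(-8286, -53) = -8339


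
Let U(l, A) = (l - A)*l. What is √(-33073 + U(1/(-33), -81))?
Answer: I*√36019169/33 ≈ 181.87*I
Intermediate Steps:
U(l, A) = l*(l - A)
√(-33073 + U(1/(-33), -81)) = √(-33073 + (1/(-33) - 1*(-81))/(-33)) = √(-33073 - (-1/33 + 81)/33) = √(-33073 - 1/33*2672/33) = √(-33073 - 2672/1089) = √(-36019169/1089) = I*√36019169/33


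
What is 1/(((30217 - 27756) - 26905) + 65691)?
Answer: 1/41247 ≈ 2.4244e-5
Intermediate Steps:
1/(((30217 - 27756) - 26905) + 65691) = 1/((2461 - 26905) + 65691) = 1/(-24444 + 65691) = 1/41247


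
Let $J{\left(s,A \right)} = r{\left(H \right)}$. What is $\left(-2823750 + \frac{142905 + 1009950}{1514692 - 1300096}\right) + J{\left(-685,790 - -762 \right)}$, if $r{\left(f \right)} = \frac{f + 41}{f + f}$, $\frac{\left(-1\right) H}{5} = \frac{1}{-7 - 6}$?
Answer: $- \frac{336640420489}{119220} \approx -2.8237 \cdot 10^{6}$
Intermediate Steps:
$H = \frac{5}{13}$ ($H = - \frac{5}{-7 - 6} = - \frac{5}{-13} = \left(-5\right) \left(- \frac{1}{13}\right) = \frac{5}{13} \approx 0.38462$)
$r{\left(f \right)} = \frac{41 + f}{2 f}$
$J{\left(s,A \right)} = \frac{269}{5}$ ($J{\left(s,A \right)} = \frac{41 + \frac{5}{13}}{2 \cdot \frac{5}{13}} = \frac{1}{2} \cdot \frac{13}{5} \cdot \frac{538}{13} = \frac{269}{5}$)
$\left(-2823750 + \frac{142905 + 1009950}{1514692 - 1300096}\right) + J{\left(-685,790 - -762 \right)} = \left(-2823750 + \frac{142905 + 1009950}{1514692 - 1300096}\right) + \frac{269}{5} = \left(-2823750 + \frac{1152855}{214596}\right) + \frac{269}{5} = \left(-2823750 + 1152855 \cdot \frac{1}{214596}\right) + \frac{269}{5} = \left(-2823750 + \frac{128095}{23844}\right) + \frac{269}{5} = - \frac{67329366905}{23844} + \frac{269}{5} = - \frac{336640420489}{119220}$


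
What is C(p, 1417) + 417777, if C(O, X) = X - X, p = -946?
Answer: 417777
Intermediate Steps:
C(O, X) = 0
C(p, 1417) + 417777 = 0 + 417777 = 417777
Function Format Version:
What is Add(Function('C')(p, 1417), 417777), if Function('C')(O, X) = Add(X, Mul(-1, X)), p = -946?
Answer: 417777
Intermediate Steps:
Function('C')(O, X) = 0
Add(Function('C')(p, 1417), 417777) = Add(0, 417777) = 417777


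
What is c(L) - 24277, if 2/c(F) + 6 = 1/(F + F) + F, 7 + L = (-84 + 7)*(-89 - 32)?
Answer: -4205759119997/173240481 ≈ -24277.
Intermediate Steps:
L = 9310 (L = -7 + (-84 + 7)*(-89 - 32) = -7 - 77*(-121) = -7 + 9317 = 9310)
c(F) = 2/(-6 + F + 1/(2*F)) (c(F) = 2/(-6 + (1/(F + F) + F)) = 2/(-6 + (1/(2*F) + F)) = 2/(-6 + (F + 1/(2*F))) = 2/(-6 + F + 1/(2*F)))
c(L) - 24277 = 4*9310/(1 - 12*9310 + 2*9310²) - 24277 = 4*9310/(1 - 111720 + 2*86676100) - 24277 = 4*9310/(1 - 111720 + 173352200) - 24277 = 4*9310/173240481 - 24277 = 4*9310*(1/173240481) - 24277 = 37240/173240481 - 24277 = -4205759119997/173240481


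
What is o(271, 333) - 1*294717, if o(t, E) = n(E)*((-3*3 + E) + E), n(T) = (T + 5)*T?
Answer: 73653261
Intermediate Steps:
n(T) = T*(5 + T) (n(T) = (5 + T)*T = T*(5 + T))
o(t, E) = E*(-9 + 2*E)*(5 + E) (o(t, E) = (E*(5 + E))*((-3*3 + E) + E) = (E*(5 + E))*((-9 + E) + E) = (E*(5 + E))*(-9 + 2*E) = E*(-9 + 2*E)*(5 + E))
o(271, 333) - 1*294717 = 333*(-9 + 2*333)*(5 + 333) - 1*294717 = 333*(-9 + 666)*338 - 294717 = 333*657*338 - 294717 = 73947978 - 294717 = 73653261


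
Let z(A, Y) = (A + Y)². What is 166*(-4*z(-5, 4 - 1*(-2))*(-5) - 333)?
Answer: -51958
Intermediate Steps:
166*(-4*z(-5, 4 - 1*(-2))*(-5) - 333) = 166*(-4*(-5 + (4 - 1*(-2)))²*(-5) - 333) = 166*(-4*(-5 + (4 + 2))²*(-5) - 333) = 166*(-4*(-5 + 6)²*(-5) - 333) = 166*(-4*1²*(-5) - 333) = 166*(-4*1*(-5) - 333) = 166*(-4*(-5) - 333) = 166*(20 - 333) = 166*(-313) = -51958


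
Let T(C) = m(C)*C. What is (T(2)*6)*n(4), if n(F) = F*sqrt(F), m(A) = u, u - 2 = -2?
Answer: 0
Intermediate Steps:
u = 0 (u = 2 - 2 = 0)
m(A) = 0
n(F) = F**(3/2)
T(C) = 0 (T(C) = 0*C = 0)
(T(2)*6)*n(4) = (0*6)*4**(3/2) = 0*8 = 0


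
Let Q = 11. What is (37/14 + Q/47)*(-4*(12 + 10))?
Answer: -83292/329 ≈ -253.17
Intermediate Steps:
(37/14 + Q/47)*(-4*(12 + 10)) = (37/14 + 11/47)*(-4*(12 + 10)) = (37*(1/14) + 11*(1/47))*(-4*22) = (37/14 + 11/47)*(-88) = (1893/658)*(-88) = -83292/329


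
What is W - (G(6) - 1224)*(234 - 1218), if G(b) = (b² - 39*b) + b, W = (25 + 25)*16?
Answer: -1392544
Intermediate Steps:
W = 800 (W = 50*16 = 800)
G(b) = b² - 38*b
W - (G(6) - 1224)*(234 - 1218) = 800 - (6*(-38 + 6) - 1224)*(234 - 1218) = 800 - (6*(-32) - 1224)*(-984) = 800 - (-192 - 1224)*(-984) = 800 - (-1416)*(-984) = 800 - 1*1393344 = 800 - 1393344 = -1392544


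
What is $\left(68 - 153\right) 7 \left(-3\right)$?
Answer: $1785$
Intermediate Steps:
$\left(68 - 153\right) 7 \left(-3\right) = \left(-85\right) \left(-21\right) = 1785$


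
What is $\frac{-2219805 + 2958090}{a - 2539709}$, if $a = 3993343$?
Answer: $\frac{738285}{1453634} \approx 0.50789$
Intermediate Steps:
$\frac{-2219805 + 2958090}{a - 2539709} = \frac{-2219805 + 2958090}{3993343 - 2539709} = \frac{738285}{1453634}$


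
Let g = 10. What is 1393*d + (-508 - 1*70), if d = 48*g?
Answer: 668062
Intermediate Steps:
d = 480 (d = 48*10 = 480)
1393*d + (-508 - 1*70) = 1393*480 + (-508 - 1*70) = 668640 + (-508 - 70) = 668640 - 578 = 668062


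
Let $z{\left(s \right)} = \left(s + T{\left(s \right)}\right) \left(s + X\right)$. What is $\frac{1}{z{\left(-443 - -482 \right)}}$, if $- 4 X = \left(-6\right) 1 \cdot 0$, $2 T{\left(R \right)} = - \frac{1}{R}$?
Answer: $\frac{2}{3041} \approx 0.00065768$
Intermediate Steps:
$T{\left(R \right)} = - \frac{1}{2 R}$ ($T{\left(R \right)} = \frac{\left(-1\right) \frac{1}{R}}{2} = - \frac{1}{2 R}$)
$X = 0$ ($X = - \frac{\left(-6\right) 1 \cdot 0}{4} = - \frac{\left(-6\right) 0}{4} = \left(- \frac{1}{4}\right) 0 = 0$)
$z{\left(s \right)} = s \left(s - \frac{1}{2 s}\right)$ ($z{\left(s \right)} = \left(s - \frac{1}{2 s}\right) \left(s + 0\right) = \left(s - \frac{1}{2 s}\right) s = s \left(s - \frac{1}{2 s}\right)$)
$\frac{1}{z{\left(-443 - -482 \right)}} = \frac{1}{- \frac{1}{2} + \left(-443 - -482\right)^{2}} = \frac{1}{- \frac{1}{2} + \left(-443 + 482\right)^{2}} = \frac{1}{- \frac{1}{2} + 39^{2}} = \frac{1}{- \frac{1}{2} + 1521} = \frac{1}{\frac{3041}{2}} = \frac{2}{3041}$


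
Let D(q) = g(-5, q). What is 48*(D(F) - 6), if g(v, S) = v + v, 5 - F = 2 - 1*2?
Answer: -768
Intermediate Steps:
F = 5 (F = 5 - (2 - 1*2) = 5 - (2 - 2) = 5 - 1*0 = 5 + 0 = 5)
g(v, S) = 2*v
D(q) = -10 (D(q) = 2*(-5) = -10)
48*(D(F) - 6) = 48*(-10 - 6) = 48*(-16) = -768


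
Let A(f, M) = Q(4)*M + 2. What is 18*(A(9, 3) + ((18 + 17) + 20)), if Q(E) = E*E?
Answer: 1890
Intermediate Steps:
Q(E) = E**2
A(f, M) = 2 + 16*M (A(f, M) = 4**2*M + 2 = 16*M + 2 = 2 + 16*M)
18*(A(9, 3) + ((18 + 17) + 20)) = 18*((2 + 16*3) + ((18 + 17) + 20)) = 18*((2 + 48) + (35 + 20)) = 18*(50 + 55) = 18*105 = 1890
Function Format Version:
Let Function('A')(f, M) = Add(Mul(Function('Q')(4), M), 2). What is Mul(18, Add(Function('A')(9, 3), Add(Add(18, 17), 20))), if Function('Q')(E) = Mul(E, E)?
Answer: 1890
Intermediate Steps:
Function('Q')(E) = Pow(E, 2)
Function('A')(f, M) = Add(2, Mul(16, M)) (Function('A')(f, M) = Add(Mul(Pow(4, 2), M), 2) = Add(Mul(16, M), 2) = Add(2, Mul(16, M)))
Mul(18, Add(Function('A')(9, 3), Add(Add(18, 17), 20))) = Mul(18, Add(Add(2, Mul(16, 3)), Add(Add(18, 17), 20))) = Mul(18, Add(Add(2, 48), Add(35, 20))) = Mul(18, Add(50, 55)) = Mul(18, 105) = 1890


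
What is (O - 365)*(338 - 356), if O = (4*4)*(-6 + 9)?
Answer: 5706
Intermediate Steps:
O = 48 (O = 16*3 = 48)
(O - 365)*(338 - 356) = (48 - 365)*(338 - 356) = -317*(-18) = 5706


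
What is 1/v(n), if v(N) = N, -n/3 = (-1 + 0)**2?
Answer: -1/3 ≈ -0.33333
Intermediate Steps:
n = -3 (n = -3*(-1 + 0)**2 = -3*(-1)**2 = -3*1 = -3)
1/v(n) = 1/(-3) = -1/3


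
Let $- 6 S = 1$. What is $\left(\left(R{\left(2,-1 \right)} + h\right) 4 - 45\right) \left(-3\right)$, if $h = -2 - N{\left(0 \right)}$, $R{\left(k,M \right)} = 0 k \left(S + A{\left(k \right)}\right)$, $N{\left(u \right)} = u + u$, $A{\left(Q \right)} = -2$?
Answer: $159$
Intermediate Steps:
$S = - \frac{1}{6}$ ($S = \left(- \frac{1}{6}\right) 1 = - \frac{1}{6} \approx -0.16667$)
$N{\left(u \right)} = 2 u$
$R{\left(k,M \right)} = 0$ ($R{\left(k,M \right)} = 0 k \left(- \frac{1}{6} - 2\right) = 0 \left(- \frac{13}{6}\right) = 0$)
$h = -2$ ($h = -2 - 2 \cdot 0 = -2 - 0 = -2 + 0 = -2$)
$\left(\left(R{\left(2,-1 \right)} + h\right) 4 - 45\right) \left(-3\right) = \left(\left(0 - 2\right) 4 - 45\right) \left(-3\right) = \left(\left(-2\right) 4 - 45\right) \left(-3\right) = \left(-8 - 45\right) \left(-3\right) = \left(-53\right) \left(-3\right) = 159$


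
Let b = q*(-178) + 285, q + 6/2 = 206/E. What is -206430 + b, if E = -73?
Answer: -14972935/73 ≈ -2.0511e+5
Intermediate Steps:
q = -425/73 (q = -3 + 206/(-73) = -3 + 206*(-1/73) = -3 - 206/73 = -425/73 ≈ -5.8219)
b = 96455/73 (b = -425/73*(-178) + 285 = 75650/73 + 285 = 96455/73 ≈ 1321.3)
-206430 + b = -206430 + 96455/73 = -14972935/73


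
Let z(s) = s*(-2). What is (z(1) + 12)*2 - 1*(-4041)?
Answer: 4061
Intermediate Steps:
z(s) = -2*s
(z(1) + 12)*2 - 1*(-4041) = (-2*1 + 12)*2 - 1*(-4041) = (-2 + 12)*2 + 4041 = 10*2 + 4041 = 20 + 4041 = 4061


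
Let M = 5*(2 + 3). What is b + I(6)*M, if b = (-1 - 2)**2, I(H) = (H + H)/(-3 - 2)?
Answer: -51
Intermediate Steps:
I(H) = -2*H/5 (I(H) = (2*H)/(-5) = (2*H)*(-1/5) = -2*H/5)
M = 25 (M = 5*5 = 25)
b = 9 (b = (-3)**2 = 9)
b + I(6)*M = 9 - 2/5*6*25 = 9 - 12/5*25 = 9 - 60 = -51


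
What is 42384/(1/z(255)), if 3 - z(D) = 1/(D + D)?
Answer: 10800856/85 ≈ 1.2707e+5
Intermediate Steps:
z(D) = 3 - 1/(2*D) (z(D) = 3 - 1/(D + D) = 3 - 1/(2*D))
42384/(1/z(255)) = 42384/(1/(3 - ½/255)) = 42384/(1/(3 - ½*1/255)) = 42384/(1/(3 - 1/510)) = 42384/(1/(1529/510)) = 42384/(510/1529) = 42384*(1529/510) = 10800856/85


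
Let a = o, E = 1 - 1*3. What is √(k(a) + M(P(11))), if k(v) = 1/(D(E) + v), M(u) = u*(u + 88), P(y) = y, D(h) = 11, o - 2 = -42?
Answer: 2*√228955/29 ≈ 32.999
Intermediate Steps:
E = -2 (E = 1 - 3 = -2)
o = -40 (o = 2 - 42 = -40)
M(u) = u*(88 + u)
a = -40
k(v) = 1/(11 + v)
√(k(a) + M(P(11))) = √(1/(11 - 40) + 11*(88 + 11)) = √(1/(-29) + 11*99) = √(-1/29 + 1089) = √(31580/29) = 2*√228955/29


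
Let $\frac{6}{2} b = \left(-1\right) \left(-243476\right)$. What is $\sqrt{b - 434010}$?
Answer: $\frac{i \sqrt{3175662}}{3} \approx 594.01 i$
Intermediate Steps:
$b = \frac{243476}{3}$ ($b = \frac{\left(-1\right) \left(-243476\right)}{3} = \frac{1}{3} \cdot 243476 = \frac{243476}{3} \approx 81159.0$)
$\sqrt{b - 434010} = \sqrt{\frac{243476}{3} - 434010} = \sqrt{- \frac{1058554}{3}} = \frac{i \sqrt{3175662}}{3}$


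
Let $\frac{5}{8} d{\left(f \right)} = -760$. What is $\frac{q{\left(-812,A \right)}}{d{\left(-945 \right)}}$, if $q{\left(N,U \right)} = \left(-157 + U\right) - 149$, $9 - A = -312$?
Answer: $- \frac{15}{1216} \approx -0.012336$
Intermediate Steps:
$A = 321$ ($A = 9 - -312 = 9 + 312 = 321$)
$q{\left(N,U \right)} = -306 + U$
$d{\left(f \right)} = -1216$ ($d{\left(f \right)} = \frac{8}{5} \left(-760\right) = -1216$)
$\frac{q{\left(-812,A \right)}}{d{\left(-945 \right)}} = \frac{-306 + 321}{-1216} = 15 \left(- \frac{1}{1216}\right) = - \frac{15}{1216}$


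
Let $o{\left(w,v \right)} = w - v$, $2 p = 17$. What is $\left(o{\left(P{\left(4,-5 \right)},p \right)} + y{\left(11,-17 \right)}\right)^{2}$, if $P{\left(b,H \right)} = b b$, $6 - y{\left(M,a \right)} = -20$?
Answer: $\frac{4489}{4} \approx 1122.3$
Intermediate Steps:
$y{\left(M,a \right)} = 26$ ($y{\left(M,a \right)} = 6 - -20 = 6 + 20 = 26$)
$p = \frac{17}{2}$ ($p = \frac{1}{2} \cdot 17 = \frac{17}{2} \approx 8.5$)
$P{\left(b,H \right)} = b^{2}$
$\left(o{\left(P{\left(4,-5 \right)},p \right)} + y{\left(11,-17 \right)}\right)^{2} = \left(\left(4^{2} - \frac{17}{2}\right) + 26\right)^{2} = \left(\left(16 - \frac{17}{2}\right) + 26\right)^{2} = \left(\frac{15}{2} + 26\right)^{2} = \left(\frac{67}{2}\right)^{2} = \frac{4489}{4}$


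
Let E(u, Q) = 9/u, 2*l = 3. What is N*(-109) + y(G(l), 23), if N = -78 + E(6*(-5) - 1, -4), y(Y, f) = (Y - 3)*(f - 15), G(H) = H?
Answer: 264171/31 ≈ 8521.6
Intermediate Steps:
l = 3/2 (l = (½)*3 = 3/2 ≈ 1.5000)
y(Y, f) = (-15 + f)*(-3 + Y) (y(Y, f) = (-3 + Y)*(-15 + f) = (-15 + f)*(-3 + Y))
N = -2427/31 (N = -78 + 9/(6*(-5) - 1) = -78 + 9/(-30 - 1) = -78 + 9/(-31) = -78 + 9*(-1/31) = -78 - 9/31 = -2427/31 ≈ -78.290)
N*(-109) + y(G(l), 23) = -2427/31*(-109) + (45 - 15*3/2 - 3*23 + (3/2)*23) = 264543/31 + (45 - 45/2 - 69 + 69/2) = 264543/31 - 12 = 264171/31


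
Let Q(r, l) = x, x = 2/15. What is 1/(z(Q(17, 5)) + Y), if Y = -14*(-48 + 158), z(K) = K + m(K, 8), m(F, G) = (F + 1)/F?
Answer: -30/45941 ≈ -0.00065301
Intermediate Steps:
x = 2/15 (x = 2*(1/15) = 2/15 ≈ 0.13333)
m(F, G) = (1 + F)/F
Q(r, l) = 2/15
z(K) = K + (1 + K)/K
Y = -1540 (Y = -14*110 = -1540)
1/(z(Q(17, 5)) + Y) = 1/((1 + 2/15 + 1/(2/15)) - 1540) = 1/((1 + 2/15 + 15/2) - 1540) = 1/(259/30 - 1540) = 1/(-45941/30) = -30/45941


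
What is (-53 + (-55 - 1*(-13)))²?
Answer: 9025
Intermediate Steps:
(-53 + (-55 - 1*(-13)))² = (-53 + (-55 + 13))² = (-53 - 42)² = (-95)² = 9025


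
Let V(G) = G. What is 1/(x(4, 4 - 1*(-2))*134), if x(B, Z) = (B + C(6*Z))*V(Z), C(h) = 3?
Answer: 1/5628 ≈ 0.00017768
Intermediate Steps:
x(B, Z) = Z*(3 + B) (x(B, Z) = (B + 3)*Z = (3 + B)*Z = Z*(3 + B))
1/(x(4, 4 - 1*(-2))*134) = 1/(((4 - 1*(-2))*(3 + 4))*134) = 1/(((4 + 2)*7)*134) = 1/((6*7)*134) = 1/(42*134) = 1/5628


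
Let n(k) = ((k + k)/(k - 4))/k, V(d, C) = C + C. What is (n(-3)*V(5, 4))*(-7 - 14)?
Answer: 48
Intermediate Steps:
V(d, C) = 2*C
n(k) = 2/(-4 + k) (n(k) = ((2*k)/(-4 + k))/k = (2*k/(-4 + k))/k = 2/(-4 + k))
(n(-3)*V(5, 4))*(-7 - 14) = ((2/(-4 - 3))*(2*4))*(-7 - 14) = ((2/(-7))*8)*(-21) = ((2*(-1/7))*8)*(-21) = -2/7*8*(-21) = -16/7*(-21) = 48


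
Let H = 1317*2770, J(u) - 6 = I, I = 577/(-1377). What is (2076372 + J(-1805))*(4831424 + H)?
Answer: 24244388400362506/1377 ≈ 1.7607e+13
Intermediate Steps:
I = -577/1377 (I = 577*(-1/1377) = -577/1377 ≈ -0.41903)
J(u) = 7685/1377 (J(u) = 6 - 577/1377 = 7685/1377)
H = 3648090
(2076372 + J(-1805))*(4831424 + H) = (2076372 + 7685/1377)*(4831424 + 3648090) = (2859171929/1377)*8479514 = 24244388400362506/1377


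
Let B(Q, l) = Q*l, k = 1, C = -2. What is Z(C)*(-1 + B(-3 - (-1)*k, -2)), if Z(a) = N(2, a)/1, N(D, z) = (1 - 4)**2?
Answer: 27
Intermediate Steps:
N(D, z) = 9 (N(D, z) = (-3)**2 = 9)
Z(a) = 9 (Z(a) = 9/1 = 9*1 = 9)
Z(C)*(-1 + B(-3 - (-1)*k, -2)) = 9*(-1 + (-3 - (-1))*(-2)) = 9*(-1 + (-3 - 1*(-1))*(-2)) = 9*(-1 + (-3 + 1)*(-2)) = 9*(-1 - 2*(-2)) = 9*(-1 + 4) = 9*3 = 27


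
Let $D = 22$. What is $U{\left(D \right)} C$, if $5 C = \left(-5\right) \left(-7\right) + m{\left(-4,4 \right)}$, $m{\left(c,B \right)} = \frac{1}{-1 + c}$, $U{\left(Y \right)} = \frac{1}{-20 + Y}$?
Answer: $\frac{87}{25} \approx 3.48$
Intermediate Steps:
$C = \frac{174}{25}$ ($C = \frac{\left(-5\right) \left(-7\right) + \frac{1}{-1 - 4}}{5} = \frac{35 + \frac{1}{-5}}{5} = \frac{35 - \frac{1}{5}}{5} = \frac{1}{5} \cdot \frac{174}{5} = \frac{174}{25} \approx 6.96$)
$U{\left(D \right)} C = \frac{1}{-20 + 22} \cdot \frac{174}{25} = \frac{1}{2} \cdot \frac{174}{25} = \frac{87}{25}$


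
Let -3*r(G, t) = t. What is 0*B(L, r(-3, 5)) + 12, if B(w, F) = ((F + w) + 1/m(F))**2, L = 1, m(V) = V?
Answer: 12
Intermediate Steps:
r(G, t) = -t/3
B(w, F) = (F + w + 1/F)**2 (B(w, F) = ((F + w) + 1/F)**2 = (F + w + 1/F)**2)
0*B(L, r(-3, 5)) + 12 = 0*((1 + (-1/3*5)**2 - 1/3*5*1)**2/(-1/3*5)**2) + 12 = 0*((1 + (-5/3)**2 - 5/3*1)**2/(-5/3)**2) + 12 = 0*(9*(1 + 25/9 - 5/3)**2/25) + 12 = 0*(9*(19/9)**2/25) + 12 = 0*((9/25)*(361/81)) + 12 = 0*(361/225) + 12 = 0 + 12 = 12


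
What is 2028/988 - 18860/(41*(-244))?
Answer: 4564/1159 ≈ 3.9379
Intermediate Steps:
2028/988 - 18860/(41*(-244)) = 2028*(1/988) - 18860/(-10004) = 39/19 - 18860*(-1/10004) = 39/19 + 115/61 = 4564/1159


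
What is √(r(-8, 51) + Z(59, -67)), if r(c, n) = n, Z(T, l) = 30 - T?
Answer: √22 ≈ 4.6904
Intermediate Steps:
√(r(-8, 51) + Z(59, -67)) = √(51 + (30 - 1*59)) = √(51 + (30 - 59)) = √(51 - 29) = √22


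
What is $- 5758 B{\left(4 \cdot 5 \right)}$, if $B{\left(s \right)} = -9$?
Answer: $51822$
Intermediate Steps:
$- 5758 B{\left(4 \cdot 5 \right)} = \left(-5758\right) \left(-9\right) = 51822$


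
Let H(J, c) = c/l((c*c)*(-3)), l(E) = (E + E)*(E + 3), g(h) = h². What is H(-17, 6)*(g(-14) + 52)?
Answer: 62/945 ≈ 0.065609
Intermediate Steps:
l(E) = 2*E*(3 + E) (l(E) = (2*E)*(3 + E) = 2*E*(3 + E))
H(J, c) = -1/(6*c*(3 - 3*c²)) (H(J, c) = c/((2*((c*c)*(-3))*(3 + (c*c)*(-3)))) = c/((2*(c²*(-3))*(3 + c²*(-3)))) = c/((2*(-3*c²)*(3 - 3*c²))) = c/((-6*c²*(3 - 3*c²))) = c*(-1/(6*c²*(3 - 3*c²))) = -1/(6*c*(3 - 3*c²)))
H(-17, 6)*(g(-14) + 52) = ((1/18)/(6*(-1 + 6²)))*((-14)² + 52) = ((1/18)*(⅙)/(-1 + 36))*(196 + 52) = ((1/18)*(⅙)/35)*248 = ((1/18)*(⅙)*(1/35))*248 = (1/3780)*248 = 62/945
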